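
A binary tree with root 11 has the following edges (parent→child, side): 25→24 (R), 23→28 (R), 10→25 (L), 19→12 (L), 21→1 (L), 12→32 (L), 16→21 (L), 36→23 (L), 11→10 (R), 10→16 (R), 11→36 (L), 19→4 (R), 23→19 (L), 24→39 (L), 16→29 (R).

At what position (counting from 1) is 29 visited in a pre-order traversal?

16

Pre-order visits the node, then its left subtree, then its right subtree.
Visit 11.
At 11: go left to 36.
  Visit 36.
  At 36: go left to 23.
    Visit 23.
    At 23: go left to 19.
      Visit 19.
      At 19: go left to 12.
        Visit 12.
        At 12: go left to 32.
          32 is a leaf — visit 32.
        At 12: no right child.
      At 19: go right to 4.
        4 is a leaf — visit 4.
    At 23: go right to 28.
      28 is a leaf — visit 28.
  At 36: no right child.
At 11: go right to 10.
  Visit 10.
  At 10: go left to 25.
    Visit 25.
    At 25: no left child.
    At 25: go right to 24.
      Visit 24.
      At 24: go left to 39.
        39 is a leaf — visit 39.
      At 24: no right child.
  At 10: go right to 16.
    Visit 16.
    At 16: go left to 21.
      Visit 21.
      At 21: go left to 1.
        1 is a leaf — visit 1.
      At 21: no right child.
    At 16: go right to 29.
      29 is a leaf — visit 29.
Full pre-order sequence: 11, 36, 23, 19, 12, 32, 4, 28, 10, 25, 24, 39, 16, 21, 1, 29.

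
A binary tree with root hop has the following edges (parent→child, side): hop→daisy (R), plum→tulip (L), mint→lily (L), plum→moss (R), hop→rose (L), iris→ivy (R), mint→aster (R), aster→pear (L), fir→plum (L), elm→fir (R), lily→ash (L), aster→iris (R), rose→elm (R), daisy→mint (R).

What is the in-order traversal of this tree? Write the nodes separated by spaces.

In-order visits the left subtree, then the node, then the right subtree.
At hop: go left to rose.
  At rose: no left child.
  Visit rose.
  At rose: go right to elm.
    At elm: no left child.
    Visit elm.
    At elm: go right to fir.
      At fir: go left to plum.
        At plum: go left to tulip.
          tulip is a leaf — visit tulip.
        Visit plum.
        At plum: go right to moss.
          moss is a leaf — visit moss.
      Visit fir.
      At fir: no right child.
Visit hop.
At hop: go right to daisy.
  At daisy: no left child.
  Visit daisy.
  At daisy: go right to mint.
    At mint: go left to lily.
      At lily: go left to ash.
        ash is a leaf — visit ash.
      Visit lily.
      At lily: no right child.
    Visit mint.
    At mint: go right to aster.
      At aster: go left to pear.
        pear is a leaf — visit pear.
      Visit aster.
      At aster: go right to iris.
        At iris: no left child.
        Visit iris.
        At iris: go right to ivy.
          ivy is a leaf — visit ivy.

rose elm tulip plum moss fir hop daisy ash lily mint pear aster iris ivy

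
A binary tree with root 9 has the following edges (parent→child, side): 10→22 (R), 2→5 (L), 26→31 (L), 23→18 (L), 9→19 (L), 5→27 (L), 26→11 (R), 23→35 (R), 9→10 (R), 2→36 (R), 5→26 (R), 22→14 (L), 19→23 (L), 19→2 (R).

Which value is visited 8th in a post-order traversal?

5

Post-order visits the left subtree, then the right subtree, then the node.
At 9: go left to 19.
  At 19: go left to 23.
    At 23: go left to 18.
      18 is a leaf — visit 18.
    At 23: go right to 35.
      35 is a leaf — visit 35.
    Visit 23.
  At 19: go right to 2.
    At 2: go left to 5.
      At 5: go left to 27.
        27 is a leaf — visit 27.
      At 5: go right to 26.
        At 26: go left to 31.
          31 is a leaf — visit 31.
        At 26: go right to 11.
          11 is a leaf — visit 11.
        Visit 26.
      Visit 5.
    At 2: go right to 36.
      36 is a leaf — visit 36.
    Visit 2.
  Visit 19.
At 9: go right to 10.
  At 10: no left child.
  At 10: go right to 22.
    At 22: go left to 14.
      14 is a leaf — visit 14.
    At 22: no right child.
    Visit 22.
  Visit 10.
Visit 9.
Full post-order sequence: 18, 35, 23, 27, 31, 11, 26, 5, 36, 2, 19, 14, 22, 10, 9.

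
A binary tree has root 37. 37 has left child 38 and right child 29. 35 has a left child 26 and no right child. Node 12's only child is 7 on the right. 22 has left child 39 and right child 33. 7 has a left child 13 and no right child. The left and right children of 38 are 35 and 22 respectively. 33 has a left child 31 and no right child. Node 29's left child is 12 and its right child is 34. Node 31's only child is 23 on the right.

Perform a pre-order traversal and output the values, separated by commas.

37, 38, 35, 26, 22, 39, 33, 31, 23, 29, 12, 7, 13, 34

Pre-order visits the node, then its left subtree, then its right subtree.
Visit 37.
At 37: go left to 38.
  Visit 38.
  At 38: go left to 35.
    Visit 35.
    At 35: go left to 26.
      26 is a leaf — visit 26.
    At 35: no right child.
  At 38: go right to 22.
    Visit 22.
    At 22: go left to 39.
      39 is a leaf — visit 39.
    At 22: go right to 33.
      Visit 33.
      At 33: go left to 31.
        Visit 31.
        At 31: no left child.
        At 31: go right to 23.
          23 is a leaf — visit 23.
      At 33: no right child.
At 37: go right to 29.
  Visit 29.
  At 29: go left to 12.
    Visit 12.
    At 12: no left child.
    At 12: go right to 7.
      Visit 7.
      At 7: go left to 13.
        13 is a leaf — visit 13.
      At 7: no right child.
  At 29: go right to 34.
    34 is a leaf — visit 34.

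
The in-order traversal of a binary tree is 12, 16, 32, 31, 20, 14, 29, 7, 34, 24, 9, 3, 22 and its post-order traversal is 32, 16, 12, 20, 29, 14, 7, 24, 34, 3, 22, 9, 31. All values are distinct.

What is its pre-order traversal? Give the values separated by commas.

31, 12, 16, 32, 9, 34, 7, 14, 20, 29, 24, 22, 3

The last element of post-order is the root; it splits in-order into left and right subtrees.
Root 31: left subtree has 3 nodes {12, 16, 32}, right has 9 {20, 14, 29, 7, 34, 24, 9, 3, 22}.
  Root 12: left subtree has 0 nodes { }, right has 2 {16, 32}.
    Root 16: left subtree has 0 nodes { }, right has 1 {32}.
  Root 9: left subtree has 6 nodes {20, 14, 29, 7, 34, 24}, right has 2 {3, 22}.
    Root 34: left subtree has 4 nodes {20, 14, 29, 7}, right has 1 {24}.
      Root 7: left subtree has 3 nodes {20, 14, 29}, right has 0 { }.
        Root 14: left subtree has 1 node {20}, right has 1 {29}.
    Root 22: left subtree has 1 node {3}, right has 0 { }.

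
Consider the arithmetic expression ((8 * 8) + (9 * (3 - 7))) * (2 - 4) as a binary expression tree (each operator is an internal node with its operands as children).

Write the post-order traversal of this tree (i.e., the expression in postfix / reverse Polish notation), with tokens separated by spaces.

Post-order on an expression tree gives postfix notation: for each operator, emit left operand, right operand, then the operator.

8 8 * 9 3 7 - * + 2 4 - *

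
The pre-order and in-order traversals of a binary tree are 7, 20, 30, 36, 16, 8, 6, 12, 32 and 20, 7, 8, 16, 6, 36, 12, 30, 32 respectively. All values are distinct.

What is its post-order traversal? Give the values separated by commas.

The first element of pre-order is the root; it splits in-order into left and right subtrees.
Root 7: left subtree has 1 node {20}, right has 7 {8, 16, 6, 36, 12, 30, 32}.
  Root 30: left subtree has 5 nodes {8, 16, 6, 36, 12}, right has 1 {32}.
    Root 36: left subtree has 3 nodes {8, 16, 6}, right has 1 {12}.
      Root 16: left subtree has 1 node {8}, right has 1 {6}.

20, 8, 6, 16, 12, 36, 32, 30, 7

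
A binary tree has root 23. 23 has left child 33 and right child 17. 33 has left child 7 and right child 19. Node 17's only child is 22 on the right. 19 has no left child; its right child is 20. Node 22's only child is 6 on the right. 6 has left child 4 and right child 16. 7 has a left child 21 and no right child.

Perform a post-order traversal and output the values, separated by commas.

Post-order visits the left subtree, then the right subtree, then the node.
At 23: go left to 33.
  At 33: go left to 7.
    At 7: go left to 21.
      21 is a leaf — visit 21.
    At 7: no right child.
    Visit 7.
  At 33: go right to 19.
    At 19: no left child.
    At 19: go right to 20.
      20 is a leaf — visit 20.
    Visit 19.
  Visit 33.
At 23: go right to 17.
  At 17: no left child.
  At 17: go right to 22.
    At 22: no left child.
    At 22: go right to 6.
      At 6: go left to 4.
        4 is a leaf — visit 4.
      At 6: go right to 16.
        16 is a leaf — visit 16.
      Visit 6.
    Visit 22.
  Visit 17.
Visit 23.

21, 7, 20, 19, 33, 4, 16, 6, 22, 17, 23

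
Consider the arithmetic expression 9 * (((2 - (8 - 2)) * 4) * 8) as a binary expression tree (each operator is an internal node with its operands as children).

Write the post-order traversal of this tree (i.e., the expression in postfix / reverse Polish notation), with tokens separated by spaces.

Post-order on an expression tree gives postfix notation: for each operator, emit left operand, right operand, then the operator.

9 2 8 2 - - 4 * 8 * *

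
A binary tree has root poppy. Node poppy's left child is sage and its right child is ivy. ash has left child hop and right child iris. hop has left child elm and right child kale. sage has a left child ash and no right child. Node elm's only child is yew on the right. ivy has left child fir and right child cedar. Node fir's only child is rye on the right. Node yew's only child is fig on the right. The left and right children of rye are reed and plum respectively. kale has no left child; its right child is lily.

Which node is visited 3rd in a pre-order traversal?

Pre-order visits the node, then its left subtree, then its right subtree.
Visit poppy.
At poppy: go left to sage.
  Visit sage.
  At sage: go left to ash.
    Visit ash.
    At ash: go left to hop.
      Visit hop.
      At hop: go left to elm.
        Visit elm.
        At elm: no left child.
        At elm: go right to yew.
          Visit yew.
          At yew: no left child.
          At yew: go right to fig.
            fig is a leaf — visit fig.
      At hop: go right to kale.
        Visit kale.
        At kale: no left child.
        At kale: go right to lily.
          lily is a leaf — visit lily.
    At ash: go right to iris.
      iris is a leaf — visit iris.
  At sage: no right child.
At poppy: go right to ivy.
  Visit ivy.
  At ivy: go left to fir.
    Visit fir.
    At fir: no left child.
    At fir: go right to rye.
      Visit rye.
      At rye: go left to reed.
        reed is a leaf — visit reed.
      At rye: go right to plum.
        plum is a leaf — visit plum.
  At ivy: go right to cedar.
    cedar is a leaf — visit cedar.
Full pre-order sequence: poppy, sage, ash, hop, elm, yew, fig, kale, lily, iris, ivy, fir, rye, reed, plum, cedar.

ash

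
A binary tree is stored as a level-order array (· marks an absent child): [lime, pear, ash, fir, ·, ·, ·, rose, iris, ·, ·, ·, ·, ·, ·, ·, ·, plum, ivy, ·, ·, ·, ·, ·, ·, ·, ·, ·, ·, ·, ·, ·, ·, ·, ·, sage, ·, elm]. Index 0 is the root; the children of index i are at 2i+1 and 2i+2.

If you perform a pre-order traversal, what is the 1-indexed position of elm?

9

Pre-order visits the node, then its left subtree, then its right subtree.
Visit lime.
At lime: go left to pear.
  Visit pear.
  At pear: go left to fir.
    Visit fir.
    At fir: go left to rose.
      rose is a leaf — visit rose.
    At fir: go right to iris.
      Visit iris.
      At iris: go left to plum.
        Visit plum.
        At plum: go left to sage.
          sage is a leaf — visit sage.
        At plum: no right child.
      At iris: go right to ivy.
        Visit ivy.
        At ivy: go left to elm.
          elm is a leaf — visit elm.
        At ivy: no right child.
  At pear: no right child.
At lime: go right to ash.
  ash is a leaf — visit ash.
Full pre-order sequence: lime, pear, fir, rose, iris, plum, sage, ivy, elm, ash.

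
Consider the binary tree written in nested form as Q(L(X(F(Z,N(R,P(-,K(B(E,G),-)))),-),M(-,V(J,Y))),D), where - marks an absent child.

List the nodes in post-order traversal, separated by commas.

Post-order visits the left subtree, then the right subtree, then the node.
At Q: go left to L.
  At L: go left to X.
    At X: go left to F.
      At F: go left to Z.
        Z is a leaf — visit Z.
      At F: go right to N.
        At N: go left to R.
          R is a leaf — visit R.
        At N: go right to P.
          At P: no left child.
          At P: go right to K.
            At K: go left to B.
              At B: go left to E.
                E is a leaf — visit E.
              At B: go right to G.
                G is a leaf — visit G.
              Visit B.
            At K: no right child.
            Visit K.
          Visit P.
        Visit N.
      Visit F.
    At X: no right child.
    Visit X.
  At L: go right to M.
    At M: no left child.
    At M: go right to V.
      At V: go left to J.
        J is a leaf — visit J.
      At V: go right to Y.
        Y is a leaf — visit Y.
      Visit V.
    Visit M.
  Visit L.
At Q: go right to D.
  D is a leaf — visit D.
Visit Q.

Z, R, E, G, B, K, P, N, F, X, J, Y, V, M, L, D, Q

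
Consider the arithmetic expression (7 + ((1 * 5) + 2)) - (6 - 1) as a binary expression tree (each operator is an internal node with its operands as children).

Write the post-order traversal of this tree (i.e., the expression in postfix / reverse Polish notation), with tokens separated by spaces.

7 1 5 * 2 + + 6 1 - -

Post-order on an expression tree gives postfix notation: for each operator, emit left operand, right operand, then the operator.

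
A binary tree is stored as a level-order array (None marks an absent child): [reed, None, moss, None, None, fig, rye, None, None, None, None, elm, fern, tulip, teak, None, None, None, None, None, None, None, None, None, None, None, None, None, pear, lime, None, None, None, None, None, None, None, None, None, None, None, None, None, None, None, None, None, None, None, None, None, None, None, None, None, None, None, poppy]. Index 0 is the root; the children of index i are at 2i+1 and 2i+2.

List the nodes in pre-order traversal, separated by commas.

reed, moss, fig, elm, fern, rye, tulip, pear, poppy, teak, lime

Pre-order visits the node, then its left subtree, then its right subtree.
Visit reed.
At reed: no left child.
At reed: go right to moss.
  Visit moss.
  At moss: go left to fig.
    Visit fig.
    At fig: go left to elm.
      elm is a leaf — visit elm.
    At fig: go right to fern.
      fern is a leaf — visit fern.
  At moss: go right to rye.
    Visit rye.
    At rye: go left to tulip.
      Visit tulip.
      At tulip: no left child.
      At tulip: go right to pear.
        Visit pear.
        At pear: go left to poppy.
          poppy is a leaf — visit poppy.
        At pear: no right child.
    At rye: go right to teak.
      Visit teak.
      At teak: go left to lime.
        lime is a leaf — visit lime.
      At teak: no right child.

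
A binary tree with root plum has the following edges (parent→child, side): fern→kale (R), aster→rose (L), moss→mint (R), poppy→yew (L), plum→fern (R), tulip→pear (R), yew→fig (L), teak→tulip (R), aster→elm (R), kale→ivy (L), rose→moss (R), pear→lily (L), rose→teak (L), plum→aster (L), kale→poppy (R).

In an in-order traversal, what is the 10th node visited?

In-order visits the left subtree, then the node, then the right subtree.
At plum: go left to aster.
  At aster: go left to rose.
    At rose: go left to teak.
      At teak: no left child.
      Visit teak.
      At teak: go right to tulip.
        At tulip: no left child.
        Visit tulip.
        At tulip: go right to pear.
          At pear: go left to lily.
            lily is a leaf — visit lily.
          Visit pear.
          At pear: no right child.
    Visit rose.
    At rose: go right to moss.
      At moss: no left child.
      Visit moss.
      At moss: go right to mint.
        mint is a leaf — visit mint.
  Visit aster.
  At aster: go right to elm.
    elm is a leaf — visit elm.
Visit plum.
At plum: go right to fern.
  At fern: no left child.
  Visit fern.
  At fern: go right to kale.
    At kale: go left to ivy.
      ivy is a leaf — visit ivy.
    Visit kale.
    At kale: go right to poppy.
      At poppy: go left to yew.
        At yew: go left to fig.
          fig is a leaf — visit fig.
        Visit yew.
        At yew: no right child.
      Visit poppy.
      At poppy: no right child.
Full in-order sequence: teak, tulip, lily, pear, rose, moss, mint, aster, elm, plum, fern, ivy, kale, fig, yew, poppy.

plum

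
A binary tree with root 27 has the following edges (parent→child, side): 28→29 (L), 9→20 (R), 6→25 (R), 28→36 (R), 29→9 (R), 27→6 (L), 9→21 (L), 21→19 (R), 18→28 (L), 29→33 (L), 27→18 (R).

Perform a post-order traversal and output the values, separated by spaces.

Post-order visits the left subtree, then the right subtree, then the node.
At 27: go left to 6.
  At 6: no left child.
  At 6: go right to 25.
    25 is a leaf — visit 25.
  Visit 6.
At 27: go right to 18.
  At 18: go left to 28.
    At 28: go left to 29.
      At 29: go left to 33.
        33 is a leaf — visit 33.
      At 29: go right to 9.
        At 9: go left to 21.
          At 21: no left child.
          At 21: go right to 19.
            19 is a leaf — visit 19.
          Visit 21.
        At 9: go right to 20.
          20 is a leaf — visit 20.
        Visit 9.
      Visit 29.
    At 28: go right to 36.
      36 is a leaf — visit 36.
    Visit 28.
  At 18: no right child.
  Visit 18.
Visit 27.

25 6 33 19 21 20 9 29 36 28 18 27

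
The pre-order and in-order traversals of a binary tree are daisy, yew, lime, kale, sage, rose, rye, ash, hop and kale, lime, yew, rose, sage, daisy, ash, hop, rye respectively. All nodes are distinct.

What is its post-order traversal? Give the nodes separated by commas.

The first element of pre-order is the root; it splits in-order into left and right subtrees.
Root daisy: left subtree has 5 nodes {kale, lime, yew, rose, sage}, right has 3 {ash, hop, rye}.
  Root yew: left subtree has 2 nodes {kale, lime}, right has 2 {rose, sage}.
    Root lime: left subtree has 1 node {kale}, right has 0 { }.
    Root sage: left subtree has 1 node {rose}, right has 0 { }.
  Root rye: left subtree has 2 nodes {ash, hop}, right has 0 { }.
    Root ash: left subtree has 0 nodes { }, right has 1 {hop}.

kale, lime, rose, sage, yew, hop, ash, rye, daisy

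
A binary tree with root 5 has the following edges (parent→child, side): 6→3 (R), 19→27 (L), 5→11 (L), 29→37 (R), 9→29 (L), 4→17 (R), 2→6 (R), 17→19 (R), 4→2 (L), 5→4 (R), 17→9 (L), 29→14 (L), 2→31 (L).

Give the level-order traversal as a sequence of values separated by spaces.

5 11 4 2 17 31 6 9 19 3 29 27 14 37

Level-order visits nodes level by level from the root, left to right within each level.
Level 0: 5
Level 1: 11, 4
Level 2: 2, 17
Level 3: 31, 6, 9, 19
Level 4: 3, 29, 27
Level 5: 14, 37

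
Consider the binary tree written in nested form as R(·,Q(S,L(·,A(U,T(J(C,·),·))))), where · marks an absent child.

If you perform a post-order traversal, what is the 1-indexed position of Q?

Post-order visits the left subtree, then the right subtree, then the node.
At R: no left child.
At R: go right to Q.
  At Q: go left to S.
    S is a leaf — visit S.
  At Q: go right to L.
    At L: no left child.
    At L: go right to A.
      At A: go left to U.
        U is a leaf — visit U.
      At A: go right to T.
        At T: go left to J.
          At J: go left to C.
            C is a leaf — visit C.
          At J: no right child.
          Visit J.
        At T: no right child.
        Visit T.
      Visit A.
    Visit L.
  Visit Q.
Visit R.
Full post-order sequence: S, U, C, J, T, A, L, Q, R.

8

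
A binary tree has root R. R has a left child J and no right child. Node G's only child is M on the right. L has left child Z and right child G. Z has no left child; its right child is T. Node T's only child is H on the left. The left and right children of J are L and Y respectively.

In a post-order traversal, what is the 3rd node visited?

Z

Post-order visits the left subtree, then the right subtree, then the node.
At R: go left to J.
  At J: go left to L.
    At L: go left to Z.
      At Z: no left child.
      At Z: go right to T.
        At T: go left to H.
          H is a leaf — visit H.
        At T: no right child.
        Visit T.
      Visit Z.
    At L: go right to G.
      At G: no left child.
      At G: go right to M.
        M is a leaf — visit M.
      Visit G.
    Visit L.
  At J: go right to Y.
    Y is a leaf — visit Y.
  Visit J.
At R: no right child.
Visit R.
Full post-order sequence: H, T, Z, M, G, L, Y, J, R.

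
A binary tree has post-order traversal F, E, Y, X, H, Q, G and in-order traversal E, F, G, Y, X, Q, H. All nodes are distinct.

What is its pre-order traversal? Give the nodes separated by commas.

G, E, F, Q, X, Y, H

The last element of post-order is the root; it splits in-order into left and right subtrees.
Root G: left subtree has 2 nodes {E, F}, right has 4 {Y, X, Q, H}.
  Root E: left subtree has 0 nodes { }, right has 1 {F}.
  Root Q: left subtree has 2 nodes {Y, X}, right has 1 {H}.
    Root X: left subtree has 1 node {Y}, right has 0 { }.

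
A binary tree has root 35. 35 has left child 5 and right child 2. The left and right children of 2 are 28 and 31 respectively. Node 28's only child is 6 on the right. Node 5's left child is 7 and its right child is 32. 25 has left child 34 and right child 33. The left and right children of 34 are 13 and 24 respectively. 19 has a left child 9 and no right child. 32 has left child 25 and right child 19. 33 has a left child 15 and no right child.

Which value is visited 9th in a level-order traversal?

Level-order visits nodes level by level from the root, left to right within each level.
Level 0: 35
Level 1: 5, 2
Level 2: 7, 32, 28, 31
Level 3: 25, 19, 6
Level 4: 34, 33, 9
Level 5: 13, 24, 15
Full level-order sequence: 35, 5, 2, 7, 32, 28, 31, 25, 19, 6, 34, 33, 9, 13, 24, 15.

19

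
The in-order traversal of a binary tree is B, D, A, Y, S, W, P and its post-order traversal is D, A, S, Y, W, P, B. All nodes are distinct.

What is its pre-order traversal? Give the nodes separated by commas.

B, P, W, Y, A, D, S

The last element of post-order is the root; it splits in-order into left and right subtrees.
Root B: left subtree has 0 nodes { }, right has 6 {D, A, Y, S, W, P}.
  Root P: left subtree has 5 nodes {D, A, Y, S, W}, right has 0 { }.
    Root W: left subtree has 4 nodes {D, A, Y, S}, right has 0 { }.
      Root Y: left subtree has 2 nodes {D, A}, right has 1 {S}.
        Root A: left subtree has 1 node {D}, right has 0 { }.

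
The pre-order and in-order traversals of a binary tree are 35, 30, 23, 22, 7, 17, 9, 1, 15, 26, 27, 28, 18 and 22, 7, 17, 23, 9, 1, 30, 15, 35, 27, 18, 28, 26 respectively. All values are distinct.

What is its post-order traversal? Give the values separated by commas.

17, 7, 22, 1, 9, 23, 15, 30, 18, 28, 27, 26, 35

The first element of pre-order is the root; it splits in-order into left and right subtrees.
Root 35: left subtree has 8 nodes {22, 7, 17, 23, 9, 1, 30, 15}, right has 4 {27, 18, 28, 26}.
  Root 30: left subtree has 6 nodes {22, 7, 17, 23, 9, 1}, right has 1 {15}.
    Root 23: left subtree has 3 nodes {22, 7, 17}, right has 2 {9, 1}.
      Root 22: left subtree has 0 nodes { }, right has 2 {7, 17}.
        Root 7: left subtree has 0 nodes { }, right has 1 {17}.
      Root 9: left subtree has 0 nodes { }, right has 1 {1}.
  Root 26: left subtree has 3 nodes {27, 18, 28}, right has 0 { }.
    Root 27: left subtree has 0 nodes { }, right has 2 {18, 28}.
      Root 28: left subtree has 1 node {18}, right has 0 { }.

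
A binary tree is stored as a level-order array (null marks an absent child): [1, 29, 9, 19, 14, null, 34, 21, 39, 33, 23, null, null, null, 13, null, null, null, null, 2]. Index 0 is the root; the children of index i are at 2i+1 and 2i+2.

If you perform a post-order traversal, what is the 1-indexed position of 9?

Post-order visits the left subtree, then the right subtree, then the node.
At 1: go left to 29.
  At 29: go left to 19.
    At 19: go left to 21.
      21 is a leaf — visit 21.
    At 19: go right to 39.
      39 is a leaf — visit 39.
    Visit 19.
  At 29: go right to 14.
    At 14: go left to 33.
      At 33: go left to 2.
        2 is a leaf — visit 2.
      At 33: no right child.
      Visit 33.
    At 14: go right to 23.
      23 is a leaf — visit 23.
    Visit 14.
  Visit 29.
At 1: go right to 9.
  At 9: no left child.
  At 9: go right to 34.
    At 34: no left child.
    At 34: go right to 13.
      13 is a leaf — visit 13.
    Visit 34.
  Visit 9.
Visit 1.
Full post-order sequence: 21, 39, 19, 2, 33, 23, 14, 29, 13, 34, 9, 1.

11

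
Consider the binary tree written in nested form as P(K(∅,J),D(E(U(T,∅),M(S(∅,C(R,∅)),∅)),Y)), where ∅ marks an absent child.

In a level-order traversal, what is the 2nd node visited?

Level-order visits nodes level by level from the root, left to right within each level.
Level 0: P
Level 1: K, D
Level 2: J, E, Y
Level 3: U, M
Level 4: T, S
Level 5: C
Level 6: R
Full level-order sequence: P, K, D, J, E, Y, U, M, T, S, C, R.

K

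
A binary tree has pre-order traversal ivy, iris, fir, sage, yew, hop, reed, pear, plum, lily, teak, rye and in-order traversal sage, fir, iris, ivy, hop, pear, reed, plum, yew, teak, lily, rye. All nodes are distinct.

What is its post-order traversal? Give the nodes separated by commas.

sage, fir, iris, pear, plum, reed, hop, teak, rye, lily, yew, ivy

The first element of pre-order is the root; it splits in-order into left and right subtrees.
Root ivy: left subtree has 3 nodes {sage, fir, iris}, right has 8 {hop, pear, reed, plum, yew, teak, lily, rye}.
  Root iris: left subtree has 2 nodes {sage, fir}, right has 0 { }.
    Root fir: left subtree has 1 node {sage}, right has 0 { }.
  Root yew: left subtree has 4 nodes {hop, pear, reed, plum}, right has 3 {teak, lily, rye}.
    Root hop: left subtree has 0 nodes { }, right has 3 {pear, reed, plum}.
      Root reed: left subtree has 1 node {pear}, right has 1 {plum}.
    Root lily: left subtree has 1 node {teak}, right has 1 {rye}.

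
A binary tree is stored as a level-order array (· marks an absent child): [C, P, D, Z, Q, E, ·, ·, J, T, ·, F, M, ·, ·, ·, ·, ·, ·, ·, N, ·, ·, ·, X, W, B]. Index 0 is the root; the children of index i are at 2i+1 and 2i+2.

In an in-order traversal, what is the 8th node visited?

In-order visits the left subtree, then the node, then the right subtree.
At C: go left to P.
  At P: go left to Z.
    At Z: no left child.
    Visit Z.
    At Z: go right to J.
      J is a leaf — visit J.
  Visit P.
  At P: go right to Q.
    At Q: go left to T.
      At T: no left child.
      Visit T.
      At T: go right to N.
        N is a leaf — visit N.
    Visit Q.
    At Q: no right child.
Visit C.
At C: go right to D.
  At D: go left to E.
    At E: go left to F.
      At F: no left child.
      Visit F.
      At F: go right to X.
        X is a leaf — visit X.
    Visit E.
    At E: go right to M.
      At M: go left to W.
        W is a leaf — visit W.
      Visit M.
      At M: go right to B.
        B is a leaf — visit B.
  Visit D.
  At D: no right child.
Full in-order sequence: Z, J, P, T, N, Q, C, F, X, E, W, M, B, D.

F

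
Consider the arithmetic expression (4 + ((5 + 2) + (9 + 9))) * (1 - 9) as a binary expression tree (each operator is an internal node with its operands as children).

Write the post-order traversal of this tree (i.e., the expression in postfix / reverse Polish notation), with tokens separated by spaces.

Post-order on an expression tree gives postfix notation: for each operator, emit left operand, right operand, then the operator.

4 5 2 + 9 9 + + + 1 9 - *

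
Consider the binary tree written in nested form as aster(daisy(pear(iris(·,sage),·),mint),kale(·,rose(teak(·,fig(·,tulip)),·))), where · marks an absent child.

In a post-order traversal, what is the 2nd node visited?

iris

Post-order visits the left subtree, then the right subtree, then the node.
At aster: go left to daisy.
  At daisy: go left to pear.
    At pear: go left to iris.
      At iris: no left child.
      At iris: go right to sage.
        sage is a leaf — visit sage.
      Visit iris.
    At pear: no right child.
    Visit pear.
  At daisy: go right to mint.
    mint is a leaf — visit mint.
  Visit daisy.
At aster: go right to kale.
  At kale: no left child.
  At kale: go right to rose.
    At rose: go left to teak.
      At teak: no left child.
      At teak: go right to fig.
        At fig: no left child.
        At fig: go right to tulip.
          tulip is a leaf — visit tulip.
        Visit fig.
      Visit teak.
    At rose: no right child.
    Visit rose.
  Visit kale.
Visit aster.
Full post-order sequence: sage, iris, pear, mint, daisy, tulip, fig, teak, rose, kale, aster.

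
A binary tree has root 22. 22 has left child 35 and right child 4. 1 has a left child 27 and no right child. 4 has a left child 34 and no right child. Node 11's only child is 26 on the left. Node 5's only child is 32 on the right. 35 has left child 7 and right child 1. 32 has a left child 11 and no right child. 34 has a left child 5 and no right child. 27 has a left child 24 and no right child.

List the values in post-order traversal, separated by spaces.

7 24 27 1 35 26 11 32 5 34 4 22

Post-order visits the left subtree, then the right subtree, then the node.
At 22: go left to 35.
  At 35: go left to 7.
    7 is a leaf — visit 7.
  At 35: go right to 1.
    At 1: go left to 27.
      At 27: go left to 24.
        24 is a leaf — visit 24.
      At 27: no right child.
      Visit 27.
    At 1: no right child.
    Visit 1.
  Visit 35.
At 22: go right to 4.
  At 4: go left to 34.
    At 34: go left to 5.
      At 5: no left child.
      At 5: go right to 32.
        At 32: go left to 11.
          At 11: go left to 26.
            26 is a leaf — visit 26.
          At 11: no right child.
          Visit 11.
        At 32: no right child.
        Visit 32.
      Visit 5.
    At 34: no right child.
    Visit 34.
  At 4: no right child.
  Visit 4.
Visit 22.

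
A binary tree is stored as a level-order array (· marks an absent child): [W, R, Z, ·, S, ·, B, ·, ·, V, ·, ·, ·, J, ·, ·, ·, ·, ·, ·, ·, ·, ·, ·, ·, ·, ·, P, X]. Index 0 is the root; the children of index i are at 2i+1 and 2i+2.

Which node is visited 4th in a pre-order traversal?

Pre-order visits the node, then its left subtree, then its right subtree.
Visit W.
At W: go left to R.
  Visit R.
  At R: no left child.
  At R: go right to S.
    Visit S.
    At S: go left to V.
      V is a leaf — visit V.
    At S: no right child.
At W: go right to Z.
  Visit Z.
  At Z: no left child.
  At Z: go right to B.
    Visit B.
    At B: go left to J.
      Visit J.
      At J: go left to P.
        P is a leaf — visit P.
      At J: go right to X.
        X is a leaf — visit X.
    At B: no right child.
Full pre-order sequence: W, R, S, V, Z, B, J, P, X.

V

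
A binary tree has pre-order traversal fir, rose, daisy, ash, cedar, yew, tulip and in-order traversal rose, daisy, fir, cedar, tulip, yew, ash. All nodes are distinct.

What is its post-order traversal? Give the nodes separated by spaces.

The first element of pre-order is the root; it splits in-order into left and right subtrees.
Root fir: left subtree has 2 nodes {rose, daisy}, right has 4 {cedar, tulip, yew, ash}.
  Root rose: left subtree has 0 nodes { }, right has 1 {daisy}.
  Root ash: left subtree has 3 nodes {cedar, tulip, yew}, right has 0 { }.
    Root cedar: left subtree has 0 nodes { }, right has 2 {tulip, yew}.
      Root yew: left subtree has 1 node {tulip}, right has 0 { }.

daisy rose tulip yew cedar ash fir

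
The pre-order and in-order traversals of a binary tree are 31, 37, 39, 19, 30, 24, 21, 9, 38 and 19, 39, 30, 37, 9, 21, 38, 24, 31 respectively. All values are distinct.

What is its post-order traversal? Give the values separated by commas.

19, 30, 39, 9, 38, 21, 24, 37, 31

The first element of pre-order is the root; it splits in-order into left and right subtrees.
Root 31: left subtree has 8 nodes {19, 39, 30, 37, 9, 21, 38, 24}, right has 0 { }.
  Root 37: left subtree has 3 nodes {19, 39, 30}, right has 4 {9, 21, 38, 24}.
    Root 39: left subtree has 1 node {19}, right has 1 {30}.
    Root 24: left subtree has 3 nodes {9, 21, 38}, right has 0 { }.
      Root 21: left subtree has 1 node {9}, right has 1 {38}.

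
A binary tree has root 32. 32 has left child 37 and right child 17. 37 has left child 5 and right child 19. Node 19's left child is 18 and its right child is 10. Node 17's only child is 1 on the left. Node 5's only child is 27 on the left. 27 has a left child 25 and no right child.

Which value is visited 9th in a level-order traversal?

10

Level-order visits nodes level by level from the root, left to right within each level.
Level 0: 32
Level 1: 37, 17
Level 2: 5, 19, 1
Level 3: 27, 18, 10
Level 4: 25
Full level-order sequence: 32, 37, 17, 5, 19, 1, 27, 18, 10, 25.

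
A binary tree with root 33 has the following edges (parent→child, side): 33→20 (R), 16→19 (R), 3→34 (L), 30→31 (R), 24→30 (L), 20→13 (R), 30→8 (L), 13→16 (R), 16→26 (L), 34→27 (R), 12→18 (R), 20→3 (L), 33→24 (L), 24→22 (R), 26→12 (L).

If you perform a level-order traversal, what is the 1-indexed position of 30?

4

Level-order visits nodes level by level from the root, left to right within each level.
Level 0: 33
Level 1: 24, 20
Level 2: 30, 22, 3, 13
Level 3: 8, 31, 34, 16
Level 4: 27, 26, 19
Level 5: 12
Level 6: 18
Full level-order sequence: 33, 24, 20, 30, 22, 3, 13, 8, 31, 34, 16, 27, 26, 19, 12, 18.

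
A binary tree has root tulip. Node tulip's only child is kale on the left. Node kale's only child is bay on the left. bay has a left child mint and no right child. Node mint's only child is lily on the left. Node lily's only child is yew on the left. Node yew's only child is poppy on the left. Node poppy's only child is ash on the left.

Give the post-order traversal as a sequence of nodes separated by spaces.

Post-order visits the left subtree, then the right subtree, then the node.
At tulip: go left to kale.
  At kale: go left to bay.
    At bay: go left to mint.
      At mint: go left to lily.
        At lily: go left to yew.
          At yew: go left to poppy.
            At poppy: go left to ash.
              ash is a leaf — visit ash.
            At poppy: no right child.
            Visit poppy.
          At yew: no right child.
          Visit yew.
        At lily: no right child.
        Visit lily.
      At mint: no right child.
      Visit mint.
    At bay: no right child.
    Visit bay.
  At kale: no right child.
  Visit kale.
At tulip: no right child.
Visit tulip.

ash poppy yew lily mint bay kale tulip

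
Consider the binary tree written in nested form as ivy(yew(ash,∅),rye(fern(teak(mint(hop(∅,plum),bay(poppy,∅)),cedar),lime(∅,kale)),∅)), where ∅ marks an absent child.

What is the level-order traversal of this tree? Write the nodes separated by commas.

Level-order visits nodes level by level from the root, left to right within each level.
Level 0: ivy
Level 1: yew, rye
Level 2: ash, fern
Level 3: teak, lime
Level 4: mint, cedar, kale
Level 5: hop, bay
Level 6: plum, poppy

ivy, yew, rye, ash, fern, teak, lime, mint, cedar, kale, hop, bay, plum, poppy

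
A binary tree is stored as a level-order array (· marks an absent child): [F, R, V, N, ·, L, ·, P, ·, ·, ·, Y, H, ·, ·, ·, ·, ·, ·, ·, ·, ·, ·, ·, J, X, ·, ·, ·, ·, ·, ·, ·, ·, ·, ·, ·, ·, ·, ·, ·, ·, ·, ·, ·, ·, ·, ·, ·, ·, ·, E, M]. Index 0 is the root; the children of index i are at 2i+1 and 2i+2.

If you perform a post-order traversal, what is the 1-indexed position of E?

Post-order visits the left subtree, then the right subtree, then the node.
At F: go left to R.
  At R: go left to N.
    At N: go left to P.
      P is a leaf — visit P.
    At N: no right child.
    Visit N.
  At R: no right child.
  Visit R.
At F: go right to V.
  At V: go left to L.
    At L: go left to Y.
      At Y: no left child.
      At Y: go right to J.
        J is a leaf — visit J.
      Visit Y.
    At L: go right to H.
      At H: go left to X.
        At X: go left to E.
          E is a leaf — visit E.
        At X: go right to M.
          M is a leaf — visit M.
        Visit X.
      At H: no right child.
      Visit H.
    Visit L.
  At V: no right child.
  Visit V.
Visit F.
Full post-order sequence: P, N, R, J, Y, E, M, X, H, L, V, F.

6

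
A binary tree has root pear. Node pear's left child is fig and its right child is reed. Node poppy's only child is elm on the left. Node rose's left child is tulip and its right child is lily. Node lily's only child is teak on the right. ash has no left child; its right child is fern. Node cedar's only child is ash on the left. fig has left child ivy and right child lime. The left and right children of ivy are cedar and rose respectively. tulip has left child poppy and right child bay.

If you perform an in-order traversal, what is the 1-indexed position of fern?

In-order visits the left subtree, then the node, then the right subtree.
At pear: go left to fig.
  At fig: go left to ivy.
    At ivy: go left to cedar.
      At cedar: go left to ash.
        At ash: no left child.
        Visit ash.
        At ash: go right to fern.
          fern is a leaf — visit fern.
      Visit cedar.
      At cedar: no right child.
    Visit ivy.
    At ivy: go right to rose.
      At rose: go left to tulip.
        At tulip: go left to poppy.
          At poppy: go left to elm.
            elm is a leaf — visit elm.
          Visit poppy.
          At poppy: no right child.
        Visit tulip.
        At tulip: go right to bay.
          bay is a leaf — visit bay.
      Visit rose.
      At rose: go right to lily.
        At lily: no left child.
        Visit lily.
        At lily: go right to teak.
          teak is a leaf — visit teak.
  Visit fig.
  At fig: go right to lime.
    lime is a leaf — visit lime.
Visit pear.
At pear: go right to reed.
  reed is a leaf — visit reed.
Full in-order sequence: ash, fern, cedar, ivy, elm, poppy, tulip, bay, rose, lily, teak, fig, lime, pear, reed.

2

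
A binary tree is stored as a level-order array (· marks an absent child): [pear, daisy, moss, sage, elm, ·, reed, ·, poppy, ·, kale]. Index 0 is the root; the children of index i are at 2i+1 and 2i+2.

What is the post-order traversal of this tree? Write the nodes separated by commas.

Post-order visits the left subtree, then the right subtree, then the node.
At pear: go left to daisy.
  At daisy: go left to sage.
    At sage: no left child.
    At sage: go right to poppy.
      poppy is a leaf — visit poppy.
    Visit sage.
  At daisy: go right to elm.
    At elm: no left child.
    At elm: go right to kale.
      kale is a leaf — visit kale.
    Visit elm.
  Visit daisy.
At pear: go right to moss.
  At moss: no left child.
  At moss: go right to reed.
    reed is a leaf — visit reed.
  Visit moss.
Visit pear.

poppy, sage, kale, elm, daisy, reed, moss, pear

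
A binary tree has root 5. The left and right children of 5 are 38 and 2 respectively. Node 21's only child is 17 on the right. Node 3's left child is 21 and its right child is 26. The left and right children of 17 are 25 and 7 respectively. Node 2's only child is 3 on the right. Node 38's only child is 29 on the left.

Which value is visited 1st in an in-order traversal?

29

In-order visits the left subtree, then the node, then the right subtree.
At 5: go left to 38.
  At 38: go left to 29.
    29 is a leaf — visit 29.
  Visit 38.
  At 38: no right child.
Visit 5.
At 5: go right to 2.
  At 2: no left child.
  Visit 2.
  At 2: go right to 3.
    At 3: go left to 21.
      At 21: no left child.
      Visit 21.
      At 21: go right to 17.
        At 17: go left to 25.
          25 is a leaf — visit 25.
        Visit 17.
        At 17: go right to 7.
          7 is a leaf — visit 7.
    Visit 3.
    At 3: go right to 26.
      26 is a leaf — visit 26.
Full in-order sequence: 29, 38, 5, 2, 21, 25, 17, 7, 3, 26.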